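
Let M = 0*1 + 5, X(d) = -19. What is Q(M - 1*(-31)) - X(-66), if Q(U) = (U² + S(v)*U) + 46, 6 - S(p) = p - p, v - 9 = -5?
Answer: 1577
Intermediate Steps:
M = 5 (M = 0 + 5 = 5)
v = 4 (v = 9 - 5 = 4)
S(p) = 6 (S(p) = 6 - (p - p) = 6 - 1*0 = 6 + 0 = 6)
Q(U) = 46 + U² + 6*U (Q(U) = (U² + 6*U) + 46 = 46 + U² + 6*U)
Q(M - 1*(-31)) - X(-66) = (46 + (5 - 1*(-31))² + 6*(5 - 1*(-31))) - 1*(-19) = (46 + (5 + 31)² + 6*(5 + 31)) + 19 = (46 + 36² + 6*36) + 19 = (46 + 1296 + 216) + 19 = 1558 + 19 = 1577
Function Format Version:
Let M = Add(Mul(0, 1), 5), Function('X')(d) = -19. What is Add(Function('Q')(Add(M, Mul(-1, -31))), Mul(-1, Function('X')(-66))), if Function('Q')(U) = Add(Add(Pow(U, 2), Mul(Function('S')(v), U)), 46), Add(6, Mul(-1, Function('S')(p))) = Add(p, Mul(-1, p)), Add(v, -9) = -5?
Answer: 1577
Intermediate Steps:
M = 5 (M = Add(0, 5) = 5)
v = 4 (v = Add(9, -5) = 4)
Function('S')(p) = 6 (Function('S')(p) = Add(6, Mul(-1, Add(p, Mul(-1, p)))) = Add(6, Mul(-1, 0)) = Add(6, 0) = 6)
Function('Q')(U) = Add(46, Pow(U, 2), Mul(6, U)) (Function('Q')(U) = Add(Add(Pow(U, 2), Mul(6, U)), 46) = Add(46, Pow(U, 2), Mul(6, U)))
Add(Function('Q')(Add(M, Mul(-1, -31))), Mul(-1, Function('X')(-66))) = Add(Add(46, Pow(Add(5, Mul(-1, -31)), 2), Mul(6, Add(5, Mul(-1, -31)))), Mul(-1, -19)) = Add(Add(46, Pow(Add(5, 31), 2), Mul(6, Add(5, 31))), 19) = Add(Add(46, Pow(36, 2), Mul(6, 36)), 19) = Add(Add(46, 1296, 216), 19) = Add(1558, 19) = 1577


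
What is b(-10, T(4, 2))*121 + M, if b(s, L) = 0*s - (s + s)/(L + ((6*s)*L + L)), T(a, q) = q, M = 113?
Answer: 2672/29 ≈ 92.138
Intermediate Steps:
b(s, L) = -2*s/(2*L + 6*L*s) (b(s, L) = 0 - 2*s/(L + (6*L*s + L)) = 0 - 2*s/(L + (L + 6*L*s)) = 0 - 2*s/(2*L + 6*L*s) = -2*s/(2*L + 6*L*s))
b(-10, T(4, 2))*121 + M = -1*(-10)/(2*(1 + 3*(-10)))*121 + 113 = -1*(-10)*½/(1 - 30)*121 + 113 = -1*(-10)*½/(-29)*121 + 113 = -1*(-10)*½*(-1/29)*121 + 113 = -5/29*121 + 113 = -605/29 + 113 = 2672/29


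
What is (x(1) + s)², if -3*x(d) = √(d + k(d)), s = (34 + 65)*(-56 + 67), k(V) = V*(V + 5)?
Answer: (3267 - √7)²/9 ≈ 1.1840e+6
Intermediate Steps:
k(V) = V*(5 + V)
s = 1089 (s = 99*11 = 1089)
x(d) = -√(d + d*(5 + d))/3
(x(1) + s)² = (-√(6 + 1)/3 + 1089)² = (-√7/3 + 1089)² = (1089 - √7/3)²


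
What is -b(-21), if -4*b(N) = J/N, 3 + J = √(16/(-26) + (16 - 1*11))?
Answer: 1/28 - √741/1092 ≈ 0.010786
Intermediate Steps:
J = -3 + √741/13 (J = -3 + √(16/(-26) + (16 - 1*11)) = -3 + √(16*(-1/26) + (16 - 11)) = -3 + √(-8/13 + 5) = -3 + √(57/13) = -3 + √741/13 ≈ -0.90605)
b(N) = -(-3 + √741/13)/(4*N)
-b(-21) = -(39 - √741)/(52*(-21)) = -(-1)*(39 - √741)/(52*21) = -(-1/28 + √741/1092) = 1/28 - √741/1092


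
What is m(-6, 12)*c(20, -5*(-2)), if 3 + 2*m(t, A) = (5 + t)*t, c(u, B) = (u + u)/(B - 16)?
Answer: -10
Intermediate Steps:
c(u, B) = 2*u/(-16 + B) (c(u, B) = (2*u)/(-16 + B) = 2*u/(-16 + B))
m(t, A) = -3/2 + t*(5 + t)/2 (m(t, A) = -3/2 + ((5 + t)*t)/2 = -3/2 + (t*(5 + t))/2 = -3/2 + t*(5 + t)/2)
m(-6, 12)*c(20, -5*(-2)) = (-3/2 + (1/2)*(-6)**2 + (5/2)*(-6))*(2*20/(-16 - 5*(-2))) = (-3/2 + (1/2)*36 - 15)*(2*20/(-16 + 10)) = (-3/2 + 18 - 15)*(2*20/(-6)) = 3*(2*20*(-1/6))/2 = (3/2)*(-20/3) = -10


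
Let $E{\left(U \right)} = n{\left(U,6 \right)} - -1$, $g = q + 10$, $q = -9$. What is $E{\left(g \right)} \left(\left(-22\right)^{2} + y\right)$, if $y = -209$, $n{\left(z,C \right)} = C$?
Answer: $1925$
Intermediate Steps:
$g = 1$ ($g = -9 + 10 = 1$)
$E{\left(U \right)} = 7$ ($E{\left(U \right)} = 6 - -1 = 6 + 1 = 7$)
$E{\left(g \right)} \left(\left(-22\right)^{2} + y\right) = 7 \left(\left(-22\right)^{2} - 209\right) = 7 \left(484 - 209\right) = 7 \cdot 275 = 1925$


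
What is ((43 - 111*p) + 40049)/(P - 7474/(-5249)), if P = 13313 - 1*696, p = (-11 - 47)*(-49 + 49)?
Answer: 210442908/66234107 ≈ 3.1773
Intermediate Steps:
p = 0 (p = -58*0 = 0)
P = 12617 (P = 13313 - 696 = 12617)
((43 - 111*p) + 40049)/(P - 7474/(-5249)) = ((43 - 111*0) + 40049)/(12617 - 7474/(-5249)) = ((43 + 0) + 40049)/(12617 - 7474*(-1/5249)) = (43 + 40049)/(12617 + 7474/5249) = 40092/(66234107/5249) = 40092*(5249/66234107) = 210442908/66234107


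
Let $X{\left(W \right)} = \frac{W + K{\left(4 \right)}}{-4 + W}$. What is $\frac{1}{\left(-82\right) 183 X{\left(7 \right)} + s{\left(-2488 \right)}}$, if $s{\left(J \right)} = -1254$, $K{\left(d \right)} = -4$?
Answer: $- \frac{1}{16260} \approx -6.1501 \cdot 10^{-5}$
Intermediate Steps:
$X{\left(W \right)} = 1$ ($X{\left(W \right)} = \frac{W - 4}{-4 + W} = \frac{-4 + W}{-4 + W} = 1$)
$\frac{1}{\left(-82\right) 183 X{\left(7 \right)} + s{\left(-2488 \right)}} = \frac{1}{\left(-82\right) 183 \cdot 1 - 1254} = \frac{1}{\left(-15006\right) 1 - 1254} = \frac{1}{-15006 - 1254} = \frac{1}{-16260} = - \frac{1}{16260}$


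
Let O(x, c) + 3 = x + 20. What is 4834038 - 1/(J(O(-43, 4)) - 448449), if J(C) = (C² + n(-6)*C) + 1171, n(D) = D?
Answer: 2158136928949/446446 ≈ 4.8340e+6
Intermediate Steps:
O(x, c) = 17 + x (O(x, c) = -3 + (x + 20) = -3 + (20 + x) = 17 + x)
J(C) = 1171 + C² - 6*C (J(C) = (C² - 6*C) + 1171 = 1171 + C² - 6*C)
4834038 - 1/(J(O(-43, 4)) - 448449) = 4834038 - 1/((1171 + (17 - 43)² - 6*(17 - 43)) - 448449) = 4834038 - 1/((1171 + (-26)² - 6*(-26)) - 448449) = 4834038 - 1/((1171 + 676 + 156) - 448449) = 4834038 - 1/(2003 - 448449) = 4834038 - 1/(-446446) = 4834038 - 1*(-1/446446) = 4834038 + 1/446446 = 2158136928949/446446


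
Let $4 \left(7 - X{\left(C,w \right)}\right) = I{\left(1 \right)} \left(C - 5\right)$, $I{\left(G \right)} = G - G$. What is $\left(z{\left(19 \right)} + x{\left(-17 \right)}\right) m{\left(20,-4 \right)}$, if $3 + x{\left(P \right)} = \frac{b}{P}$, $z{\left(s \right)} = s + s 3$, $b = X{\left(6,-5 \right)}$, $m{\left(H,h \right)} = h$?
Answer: $- \frac{4936}{17} \approx -290.35$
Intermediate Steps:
$I{\left(G \right)} = 0$
$X{\left(C,w \right)} = 7$ ($X{\left(C,w \right)} = 7 - \frac{0 \left(C - 5\right)}{4} = 7 - \frac{0 \left(-5 + C\right)}{4} = 7 - 0 = 7 + 0 = 7$)
$b = 7$
$z{\left(s \right)} = 4 s$ ($z{\left(s \right)} = s + 3 s = 4 s$)
$x{\left(P \right)} = -3 + \frac{7}{P}$
$\left(z{\left(19 \right)} + x{\left(-17 \right)}\right) m{\left(20,-4 \right)} = \left(4 \cdot 19 - \left(3 - \frac{7}{-17}\right)\right) \left(-4\right) = \left(76 + \left(-3 + 7 \left(- \frac{1}{17}\right)\right)\right) \left(-4\right) = \left(76 - \frac{58}{17}\right) \left(-4\right) = \frac{1234}{17} \left(-4\right) = - \frac{4936}{17}$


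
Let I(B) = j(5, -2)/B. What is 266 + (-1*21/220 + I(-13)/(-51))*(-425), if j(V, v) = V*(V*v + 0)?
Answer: 581071/1716 ≈ 338.62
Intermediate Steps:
j(V, v) = v*V² (j(V, v) = V*(V*v) = v*V²)
I(B) = -50/B (I(B) = (-2*5²)/B = (-2*25)/B = -50/B)
266 + (-1*21/220 + I(-13)/(-51))*(-425) = 266 + (-1*21/220 - 50/(-13)/(-51))*(-425) = 266 + (-21*1/220 - 50*(-1/13)*(-1/51))*(-425) = 266 + (-21/220 + (50/13)*(-1/51))*(-425) = 266 + (-21/220 - 50/663)*(-425) = 266 - 24923/145860*(-425) = 266 + 124615/1716 = 581071/1716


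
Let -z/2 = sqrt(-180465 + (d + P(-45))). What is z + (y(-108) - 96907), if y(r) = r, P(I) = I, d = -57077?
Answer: -97015 - 2*I*sqrt(237587) ≈ -97015.0 - 974.86*I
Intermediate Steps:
z = -2*I*sqrt(237587) (z = -2*sqrt(-180465 + (-57077 - 45)) = -2*sqrt(-180465 - 57122) = -2*I*sqrt(237587) ≈ -974.86*I)
z + (y(-108) - 96907) = -2*I*sqrt(237587) + (-108 - 96907) = -2*I*sqrt(237587) - 97015 = -97015 - 2*I*sqrt(237587)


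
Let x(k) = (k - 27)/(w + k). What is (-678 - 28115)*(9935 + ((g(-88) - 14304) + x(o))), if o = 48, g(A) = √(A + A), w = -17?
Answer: 3899090474/31 - 115172*I*√11 ≈ 1.2578e+8 - 3.8198e+5*I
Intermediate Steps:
g(A) = √2*√A (g(A) = √(2*A) = √2*√A)
x(k) = (-27 + k)/(-17 + k) (x(k) = (k - 27)/(-17 + k) = (-27 + k)/(-17 + k))
(-678 - 28115)*(9935 + ((g(-88) - 14304) + x(o))) = (-678 - 28115)*(9935 + ((√2*√(-88) - 14304) + (-27 + 48)/(-17 + 48))) = -28793*(9935 + ((√2*(2*I*√22) - 14304) + 21/31)) = -28793*(9935 + ((4*I*√11 - 14304) + (1/31)*21)) = -28793*(9935 + ((-14304 + 4*I*√11) + 21/31)) = -28793*(9935 + (-443403/31 + 4*I*√11)) = -28793*(-135418/31 + 4*I*√11) = 3899090474/31 - 115172*I*√11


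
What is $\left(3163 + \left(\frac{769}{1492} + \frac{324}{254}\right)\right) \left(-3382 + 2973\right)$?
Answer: $- \frac{245267998931}{189484} \approx -1.2944 \cdot 10^{6}$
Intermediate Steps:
$\left(3163 + \left(\frac{769}{1492} + \frac{324}{254}\right)\right) \left(-3382 + 2973\right) = \left(3163 + \left(769 \cdot \frac{1}{1492} + 324 \cdot \frac{1}{254}\right)\right) \left(-409\right) = \left(3163 + \left(\frac{769}{1492} + \frac{162}{127}\right)\right) \left(-409\right) = \left(3163 + \frac{339367}{189484}\right) \left(-409\right) = \frac{599677259}{189484} \left(-409\right) = - \frac{245267998931}{189484}$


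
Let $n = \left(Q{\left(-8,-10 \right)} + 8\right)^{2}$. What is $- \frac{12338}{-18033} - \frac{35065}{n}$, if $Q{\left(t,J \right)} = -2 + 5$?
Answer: $- \frac{630834247}{2181993} \approx -289.11$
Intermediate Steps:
$Q{\left(t,J \right)} = 3$
$n = 121$ ($n = \left(3 + 8\right)^{2} = 11^{2} = 121$)
$- \frac{12338}{-18033} - \frac{35065}{n} = - \frac{12338}{-18033} - \frac{35065}{121} = \left(-12338\right) \left(- \frac{1}{18033}\right) - \frac{35065}{121} = \frac{12338}{18033} - \frac{35065}{121} = - \frac{630834247}{2181993}$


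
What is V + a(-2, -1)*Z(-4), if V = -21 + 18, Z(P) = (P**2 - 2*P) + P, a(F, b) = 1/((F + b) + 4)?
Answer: 17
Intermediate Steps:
a(F, b) = 1/(4 + F + b)
Z(P) = P**2 - P
V = -3
V + a(-2, -1)*Z(-4) = -3 + (-4*(-1 - 4))/(4 - 2 - 1) = -3 + (-4*(-5))/1 = -3 + 1*20 = -3 + 20 = 17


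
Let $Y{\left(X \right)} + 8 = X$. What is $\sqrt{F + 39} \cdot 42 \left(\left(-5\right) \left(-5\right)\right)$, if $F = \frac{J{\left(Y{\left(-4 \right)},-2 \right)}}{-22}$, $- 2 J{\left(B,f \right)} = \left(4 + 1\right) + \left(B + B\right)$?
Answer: $\frac{525 \sqrt{18667}}{11} \approx 6520.8$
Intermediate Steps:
$Y{\left(X \right)} = -8 + X$
$J{\left(B,f \right)} = - \frac{5}{2} - B$ ($J{\left(B,f \right)} = - \frac{\left(4 + 1\right) + \left(B + B\right)}{2} = - \frac{5 + 2 B}{2} = - \frac{5}{2} - B$)
$F = - \frac{19}{44}$ ($F = \frac{- \frac{5}{2} - \left(-8 - 4\right)}{-22} = \left(- \frac{5}{2} - -12\right) \left(- \frac{1}{22}\right) = \left(- \frac{5}{2} + 12\right) \left(- \frac{1}{22}\right) = \frac{19}{2} \left(- \frac{1}{22}\right) = - \frac{19}{44} \approx -0.43182$)
$\sqrt{F + 39} \cdot 42 \left(\left(-5\right) \left(-5\right)\right) = \sqrt{- \frac{19}{44} + 39} \cdot 42 \left(\left(-5\right) \left(-5\right)\right) = \sqrt{\frac{1697}{44}} \cdot 42 \cdot 25 = \frac{\sqrt{18667}}{22} \cdot 42 \cdot 25 = \frac{21 \sqrt{18667}}{11} \cdot 25 = \frac{525 \sqrt{18667}}{11}$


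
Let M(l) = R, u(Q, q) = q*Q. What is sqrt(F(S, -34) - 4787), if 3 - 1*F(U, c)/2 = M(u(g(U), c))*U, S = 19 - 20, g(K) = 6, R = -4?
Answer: I*sqrt(4789) ≈ 69.203*I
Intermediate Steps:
u(Q, q) = Q*q
S = -1
M(l) = -4
F(U, c) = 6 + 8*U (F(U, c) = 6 - (-8)*U = 6 + 8*U)
sqrt(F(S, -34) - 4787) = sqrt((6 + 8*(-1)) - 4787) = sqrt((6 - 8) - 4787) = sqrt(-2 - 4787) = sqrt(-4789) = I*sqrt(4789)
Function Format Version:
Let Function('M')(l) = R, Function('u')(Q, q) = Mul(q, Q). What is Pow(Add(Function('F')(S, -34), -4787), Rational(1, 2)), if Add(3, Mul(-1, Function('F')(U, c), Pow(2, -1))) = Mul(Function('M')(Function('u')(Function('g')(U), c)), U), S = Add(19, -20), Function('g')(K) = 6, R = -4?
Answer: Mul(I, Pow(4789, Rational(1, 2))) ≈ Mul(69.203, I)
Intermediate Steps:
Function('u')(Q, q) = Mul(Q, q)
S = -1
Function('M')(l) = -4
Function('F')(U, c) = Add(6, Mul(8, U)) (Function('F')(U, c) = Add(6, Mul(-2, Mul(-4, U))) = Add(6, Mul(8, U)))
Pow(Add(Function('F')(S, -34), -4787), Rational(1, 2)) = Pow(Add(Add(6, Mul(8, -1)), -4787), Rational(1, 2)) = Pow(Add(Add(6, -8), -4787), Rational(1, 2)) = Pow(Add(-2, -4787), Rational(1, 2)) = Pow(-4789, Rational(1, 2)) = Mul(I, Pow(4789, Rational(1, 2)))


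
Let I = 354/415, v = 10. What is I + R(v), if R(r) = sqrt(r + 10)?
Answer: 354/415 + 2*sqrt(5) ≈ 5.3251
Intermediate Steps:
R(r) = sqrt(10 + r)
I = 354/415 (I = 354*(1/415) = 354/415 ≈ 0.85301)
I + R(v) = 354/415 + sqrt(10 + 10) = 354/415 + sqrt(20) = 354/415 + 2*sqrt(5)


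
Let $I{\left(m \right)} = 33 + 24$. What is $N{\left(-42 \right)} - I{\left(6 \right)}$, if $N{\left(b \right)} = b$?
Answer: $-99$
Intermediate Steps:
$I{\left(m \right)} = 57$
$N{\left(-42 \right)} - I{\left(6 \right)} = -42 - 57 = -99$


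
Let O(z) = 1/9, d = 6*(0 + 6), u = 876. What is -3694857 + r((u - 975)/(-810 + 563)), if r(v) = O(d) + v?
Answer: -8213665973/2223 ≈ -3.6949e+6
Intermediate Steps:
d = 36 (d = 6*6 = 36)
O(z) = 1/9
r(v) = 1/9 + v
-3694857 + r((u - 975)/(-810 + 563)) = -3694857 + (1/9 + (876 - 975)/(-810 + 563)) = -3694857 + (1/9 - 99/(-247)) = -3694857 + (1/9 - 99*(-1/247)) = -3694857 + (1/9 + 99/247) = -3694857 + 1138/2223 = -8213665973/2223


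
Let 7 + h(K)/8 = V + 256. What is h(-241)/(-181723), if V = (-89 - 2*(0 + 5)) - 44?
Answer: -848/181723 ≈ -0.0046664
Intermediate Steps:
V = -143 (V = (-89 - 2*5) - 44 = (-89 - 10) - 44 = -99 - 44 = -143)
h(K) = 848 (h(K) = -56 + 8*(-143 + 256) = -56 + 8*113 = -56 + 904 = 848)
h(-241)/(-181723) = 848/(-181723) = 848*(-1/181723) = -848/181723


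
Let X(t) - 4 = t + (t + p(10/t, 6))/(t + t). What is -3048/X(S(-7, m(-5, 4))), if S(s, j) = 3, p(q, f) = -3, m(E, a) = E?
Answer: -3048/7 ≈ -435.43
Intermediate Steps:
X(t) = 4 + t + (-3 + t)/(2*t) (X(t) = 4 + (t + (t - 3)/(t + t)) = 4 + (t + (-3 + t)/((2*t))) = 4 + (t + (-3 + t)*(1/(2*t))) = 4 + (t + (-3 + t)/(2*t)) = 4 + t + (-3 + t)/(2*t))
-3048/X(S(-7, m(-5, 4))) = -3048/(9/2 + 3 - 3/2/3) = -3048/(9/2 + 3 - 3/2*1/3) = -3048/(9/2 + 3 - 1/2) = -3048/7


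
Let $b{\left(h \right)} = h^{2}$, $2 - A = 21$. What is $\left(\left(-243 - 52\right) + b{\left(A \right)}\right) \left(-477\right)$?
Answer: $-31482$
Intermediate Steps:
$A = -19$ ($A = 2 - 21 = -19$)
$\left(\left(-243 - 52\right) + b{\left(A \right)}\right) \left(-477\right) = \left(\left(-243 - 52\right) + \left(-19\right)^{2}\right) \left(-477\right) = \left(\left(-243 - 52\right) + 361\right) \left(-477\right) = \left(-295 + 361\right) \left(-477\right) = 66 \left(-477\right) = -31482$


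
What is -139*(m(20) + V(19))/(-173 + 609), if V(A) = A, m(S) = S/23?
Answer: -63523/10028 ≈ -6.3346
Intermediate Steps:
m(S) = S/23 (m(S) = S*(1/23) = S/23)
-139*(m(20) + V(19))/(-173 + 609) = -139*((1/23)*20 + 19)/(-173 + 609) = -139*(20/23 + 19)/436 = -63523/(23*436) = -139*457/10028 = -63523/10028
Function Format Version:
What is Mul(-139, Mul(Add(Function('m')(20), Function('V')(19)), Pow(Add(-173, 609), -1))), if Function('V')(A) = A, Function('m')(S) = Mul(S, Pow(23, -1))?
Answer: Rational(-63523, 10028) ≈ -6.3346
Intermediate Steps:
Function('m')(S) = Mul(Rational(1, 23), S) (Function('m')(S) = Mul(S, Rational(1, 23)) = Mul(Rational(1, 23), S))
Mul(-139, Mul(Add(Function('m')(20), Function('V')(19)), Pow(Add(-173, 609), -1))) = Mul(-139, Mul(Add(Mul(Rational(1, 23), 20), 19), Pow(Add(-173, 609), -1))) = Mul(-139, Mul(Add(Rational(20, 23), 19), Pow(436, -1))) = Mul(-139, Mul(Rational(457, 23), Rational(1, 436))) = Mul(-139, Rational(457, 10028)) = Rational(-63523, 10028)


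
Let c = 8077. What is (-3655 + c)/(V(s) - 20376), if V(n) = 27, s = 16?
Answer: -1474/6783 ≈ -0.21731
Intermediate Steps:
(-3655 + c)/(V(s) - 20376) = (-3655 + 8077)/(27 - 20376) = 4422/(-20349) = 4422*(-1/20349) = -1474/6783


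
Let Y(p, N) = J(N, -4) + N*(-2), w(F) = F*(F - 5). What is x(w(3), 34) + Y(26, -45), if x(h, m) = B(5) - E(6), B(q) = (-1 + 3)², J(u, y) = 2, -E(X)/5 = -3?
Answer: 81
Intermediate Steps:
E(X) = 15 (E(X) = -5*(-3) = 15)
w(F) = F*(-5 + F)
B(q) = 4 (B(q) = 2² = 4)
x(h, m) = -11 (x(h, m) = 4 - 1*15 = 4 - 15 = -11)
Y(p, N) = 2 - 2*N (Y(p, N) = 2 + N*(-2) = 2 - 2*N)
x(w(3), 34) + Y(26, -45) = -11 + (2 - 2*(-45)) = -11 + (2 + 90) = -11 + 92 = 81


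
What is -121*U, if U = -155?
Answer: 18755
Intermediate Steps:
-121*U = -121*(-155) = 18755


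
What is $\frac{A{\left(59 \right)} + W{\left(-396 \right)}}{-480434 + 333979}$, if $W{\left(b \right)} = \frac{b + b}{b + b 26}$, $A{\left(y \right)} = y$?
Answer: $- \frac{319}{790857} \approx -0.00040336$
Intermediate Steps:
$W{\left(b \right)} = \frac{2}{27}$ ($W{\left(b \right)} = \frac{2 b}{b + 26 b} = \frac{2 b}{27 b} = 2 b \frac{1}{27 b} = \frac{2}{27}$)
$\frac{A{\left(59 \right)} + W{\left(-396 \right)}}{-480434 + 333979} = \frac{59 + \frac{2}{27}}{-480434 + 333979} = \frac{1595}{27 \left(-146455\right)} = \frac{1595}{27} \left(- \frac{1}{146455}\right) = - \frac{319}{790857}$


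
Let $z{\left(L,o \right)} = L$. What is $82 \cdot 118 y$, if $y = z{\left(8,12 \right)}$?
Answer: $77408$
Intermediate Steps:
$y = 8$
$82 \cdot 118 y = 82 \cdot 118 \cdot 8 = 9676 \cdot 8 = 77408$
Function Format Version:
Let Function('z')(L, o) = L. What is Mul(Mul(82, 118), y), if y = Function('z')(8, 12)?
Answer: 77408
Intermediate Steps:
y = 8
Mul(Mul(82, 118), y) = Mul(Mul(82, 118), 8) = Mul(9676, 8) = 77408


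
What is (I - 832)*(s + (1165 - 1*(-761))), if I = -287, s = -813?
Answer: -1245447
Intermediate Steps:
(I - 832)*(s + (1165 - 1*(-761))) = (-287 - 832)*(-813 + (1165 - 1*(-761))) = -1119*(-813 + (1165 + 761)) = -1119*(-813 + 1926) = -1119*1113 = -1245447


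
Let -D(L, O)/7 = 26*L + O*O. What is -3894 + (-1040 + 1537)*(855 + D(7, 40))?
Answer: -5778537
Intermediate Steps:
D(L, O) = -182*L - 7*O² (D(L, O) = -7*(26*L + O*O) = -7*(26*L + O²) = -7*(O² + 26*L) = -182*L - 7*O²)
-3894 + (-1040 + 1537)*(855 + D(7, 40)) = -3894 + (-1040 + 1537)*(855 + (-182*7 - 7*40²)) = -3894 + 497*(855 + (-1274 - 7*1600)) = -3894 + 497*(855 + (-1274 - 11200)) = -3894 + 497*(855 - 12474) = -3894 + 497*(-11619) = -3894 - 5774643 = -5778537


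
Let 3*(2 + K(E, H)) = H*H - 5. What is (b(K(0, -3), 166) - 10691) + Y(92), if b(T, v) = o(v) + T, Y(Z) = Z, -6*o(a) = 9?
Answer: -63607/6 ≈ -10601.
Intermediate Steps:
o(a) = -3/2 (o(a) = -1/6*9 = -3/2)
K(E, H) = -11/3 + H**2/3 (K(E, H) = -2 + (H*H - 5)/3 = -2 + (H**2 - 5)/3 = -2 + (-5 + H**2)/3 = -2 + (-5/3 + H**2/3) = -11/3 + H**2/3)
b(T, v) = -3/2 + T
(b(K(0, -3), 166) - 10691) + Y(92) = ((-3/2 + (-11/3 + (1/3)*(-3)**2)) - 10691) + 92 = ((-3/2 + (-11/3 + (1/3)*9)) - 10691) + 92 = ((-3/2 + (-11/3 + 3)) - 10691) + 92 = ((-3/2 - 2/3) - 10691) + 92 = (-13/6 - 10691) + 92 = -64159/6 + 92 = -63607/6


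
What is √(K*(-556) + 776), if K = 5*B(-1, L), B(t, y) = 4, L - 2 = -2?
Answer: 2*I*√2586 ≈ 101.71*I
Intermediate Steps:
L = 0 (L = 2 - 2 = 0)
K = 20 (K = 5*4 = 20)
√(K*(-556) + 776) = √(20*(-556) + 776) = √(-11120 + 776) = √(-10344) = 2*I*√2586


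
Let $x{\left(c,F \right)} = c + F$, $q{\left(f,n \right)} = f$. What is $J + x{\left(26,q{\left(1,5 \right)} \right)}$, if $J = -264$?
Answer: $-237$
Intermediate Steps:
$x{\left(c,F \right)} = F + c$
$J + x{\left(26,q{\left(1,5 \right)} \right)} = -264 + \left(1 + 26\right) = -264 + 27 = -237$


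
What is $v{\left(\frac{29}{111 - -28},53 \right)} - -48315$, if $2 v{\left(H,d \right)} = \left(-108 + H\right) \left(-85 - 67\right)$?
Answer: $\frac{7854493}{139} \approx 56507.0$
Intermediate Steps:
$v{\left(H,d \right)} = 8208 - 76 H$ ($v{\left(H,d \right)} = \frac{\left(-108 + H\right) \left(-85 - 67\right)}{2} = \frac{\left(-108 + H\right) \left(-152\right)}{2} = \frac{16416 - 152 H}{2} = 8208 - 76 H$)
$v{\left(\frac{29}{111 - -28},53 \right)} - -48315 = \left(8208 - 76 \frac{29}{111 - -28}\right) - -48315 = \left(8208 - 76 \frac{29}{111 + 28}\right) + 48315 = \left(8208 - 76 \cdot \frac{29}{139}\right) + 48315 = \left(8208 - 76 \cdot 29 \cdot \frac{1}{139}\right) + 48315 = \left(8208 - \frac{2204}{139}\right) + 48315 = \frac{1138708}{139} + 48315 = \frac{7854493}{139}$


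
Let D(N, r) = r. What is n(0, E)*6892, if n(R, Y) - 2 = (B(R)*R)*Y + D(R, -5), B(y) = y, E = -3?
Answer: -20676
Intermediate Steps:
n(R, Y) = -3 + Y*R**2 (n(R, Y) = 2 + ((R*R)*Y - 5) = 2 + (R**2*Y - 5) = 2 + (Y*R**2 - 5) = 2 + (-5 + Y*R**2) = -3 + Y*R**2)
n(0, E)*6892 = (-3 - 3*0**2)*6892 = (-3 - 3*0)*6892 = (-3 + 0)*6892 = -3*6892 = -20676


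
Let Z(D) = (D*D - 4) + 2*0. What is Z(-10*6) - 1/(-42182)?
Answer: 151686473/42182 ≈ 3596.0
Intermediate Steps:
Z(D) = -4 + D² (Z(D) = (D² - 4) + 0 = (-4 + D²) + 0 = -4 + D²)
Z(-10*6) - 1/(-42182) = (-4 + (-10*6)²) - 1/(-42182) = (-4 + (-60)²) - 1*(-1/42182) = (-4 + 3600) + 1/42182 = 3596 + 1/42182 = 151686473/42182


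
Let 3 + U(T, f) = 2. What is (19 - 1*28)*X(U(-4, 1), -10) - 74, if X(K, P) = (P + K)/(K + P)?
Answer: -83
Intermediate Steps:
U(T, f) = -1 (U(T, f) = -3 + 2 = -1)
X(K, P) = 1 (X(K, P) = (K + P)/(K + P) = 1)
(19 - 1*28)*X(U(-4, 1), -10) - 74 = (19 - 1*28)*1 - 74 = (19 - 28)*1 - 74 = -9*1 - 74 = -9 - 74 = -83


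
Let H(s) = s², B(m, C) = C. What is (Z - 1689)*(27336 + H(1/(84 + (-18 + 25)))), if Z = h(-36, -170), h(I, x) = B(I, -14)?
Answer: -29654393627/637 ≈ -4.6553e+7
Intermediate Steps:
h(I, x) = -14
Z = -14
(Z - 1689)*(27336 + H(1/(84 + (-18 + 25)))) = (-14 - 1689)*(27336 + (1/(84 + (-18 + 25)))²) = -1703*(27336 + (1/(84 + 7))²) = -1703*(27336 + (1/91)²) = -1703*(27336 + 1/8281) = -1703*226369417/8281 = -29654393627/637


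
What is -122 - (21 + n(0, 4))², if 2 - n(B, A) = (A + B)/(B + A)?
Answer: -606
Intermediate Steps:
n(B, A) = 1 (n(B, A) = 2 - (A + B)/(B + A) = 2 - (A + B)/(A + B) = 2 - 1*1 = 2 - 1 = 1)
-122 - (21 + n(0, 4))² = -122 - (21 + 1)² = -122 - 1*22² = -122 - 1*484 = -122 - 484 = -606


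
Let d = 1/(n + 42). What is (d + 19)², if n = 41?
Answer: 2490084/6889 ≈ 361.46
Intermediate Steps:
d = 1/83 (d = 1/(41 + 42) = 1/83 ≈ 0.012048)
(d + 19)² = (1/83 + 19)² = (1578/83)² = 2490084/6889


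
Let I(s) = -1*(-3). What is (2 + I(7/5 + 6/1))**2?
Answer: 25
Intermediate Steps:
I(s) = 3
(2 + I(7/5 + 6/1))**2 = (2 + 3)**2 = 5**2 = 25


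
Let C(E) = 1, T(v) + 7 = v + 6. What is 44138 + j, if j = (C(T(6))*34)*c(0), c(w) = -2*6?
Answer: 43730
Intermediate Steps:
c(w) = -12
T(v) = -1 + v (T(v) = -7 + (v + 6) = -7 + (6 + v) = -1 + v)
j = -408 (j = (1*34)*(-12) = 34*(-12) = -408)
44138 + j = 44138 - 408 = 43730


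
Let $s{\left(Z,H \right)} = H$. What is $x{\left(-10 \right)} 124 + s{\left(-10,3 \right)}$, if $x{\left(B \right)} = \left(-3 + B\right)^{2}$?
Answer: $20959$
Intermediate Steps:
$x{\left(-10 \right)} 124 + s{\left(-10,3 \right)} = \left(-3 - 10\right)^{2} \cdot 124 + 3 = \left(-13\right)^{2} \cdot 124 + 3 = 169 \cdot 124 + 3 = 20956 + 3 = 20959$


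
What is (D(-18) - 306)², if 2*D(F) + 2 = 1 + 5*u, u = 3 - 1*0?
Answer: 89401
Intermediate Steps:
u = 3 (u = 3 + 0 = 3)
D(F) = 7 (D(F) = -1 + (1 + 5*3)/2 = -1 + (1 + 15)/2 = -1 + (½)*16 = -1 + 8 = 7)
(D(-18) - 306)² = (7 - 306)² = (-299)² = 89401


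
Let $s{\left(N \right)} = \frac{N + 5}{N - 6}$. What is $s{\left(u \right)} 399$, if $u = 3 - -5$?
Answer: $\frac{5187}{2} \approx 2593.5$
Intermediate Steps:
$u = 8$ ($u = 3 + 5 = 8$)
$s{\left(N \right)} = \frac{5 + N}{-6 + N}$
$s{\left(u \right)} 399 = \frac{5 + 8}{-6 + 8} \cdot 399 = \frac{1}{2} \cdot 13 \cdot 399 = \frac{13}{2} \cdot 399 = \frac{5187}{2}$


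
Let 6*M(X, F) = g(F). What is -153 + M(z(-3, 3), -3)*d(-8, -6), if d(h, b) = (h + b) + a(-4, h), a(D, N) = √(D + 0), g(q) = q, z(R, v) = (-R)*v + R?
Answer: -146 - I ≈ -146.0 - 1.0*I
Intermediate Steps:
z(R, v) = R - R*v (z(R, v) = -R*v + R = R - R*v)
a(D, N) = √D
M(X, F) = F/6
d(h, b) = b + h + 2*I (d(h, b) = (h + b) + √(-4) = (b + h) + 2*I = b + h + 2*I)
-153 + M(z(-3, 3), -3)*d(-8, -6) = -153 + ((⅙)*(-3))*(-6 - 8 + 2*I) = -153 - (-14 + 2*I)/2 = -153 + (7 - I) = -146 - I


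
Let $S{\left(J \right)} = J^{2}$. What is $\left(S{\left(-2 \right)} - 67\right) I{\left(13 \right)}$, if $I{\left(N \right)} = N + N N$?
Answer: $-11466$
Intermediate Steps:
$I{\left(N \right)} = N + N^{2}$
$\left(S{\left(-2 \right)} - 67\right) I{\left(13 \right)} = \left(\left(-2\right)^{2} - 67\right) 13 \left(1 + 13\right) = \left(4 - 67\right) 13 \cdot 14 = \left(-63\right) 182 = -11466$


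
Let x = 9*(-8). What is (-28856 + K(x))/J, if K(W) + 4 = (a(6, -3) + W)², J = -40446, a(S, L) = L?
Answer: 7745/13482 ≈ 0.57447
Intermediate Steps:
x = -72
K(W) = -4 + (-3 + W)²
(-28856 + K(x))/J = (-28856 + (-4 + (-3 - 72)²))/(-40446) = (-28856 + (-4 + (-75)²))*(-1/40446) = (-28856 + (-4 + 5625))*(-1/40446) = (-28856 + 5621)*(-1/40446) = -23235*(-1/40446) = 7745/13482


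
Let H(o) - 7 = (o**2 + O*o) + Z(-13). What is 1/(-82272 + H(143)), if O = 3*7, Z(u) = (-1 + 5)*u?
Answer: -1/58865 ≈ -1.6988e-5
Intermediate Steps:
Z(u) = 4*u
O = 21
H(o) = -45 + o**2 + 21*o (H(o) = 7 + ((o**2 + 21*o) + 4*(-13)) = 7 + ((o**2 + 21*o) - 52) = 7 + (-52 + o**2 + 21*o) = -45 + o**2 + 21*o)
1/(-82272 + H(143)) = 1/(-82272 + (-45 + 143**2 + 21*143)) = 1/(-82272 + (-45 + 20449 + 3003)) = 1/(-82272 + 23407) = 1/(-58865) = -1/58865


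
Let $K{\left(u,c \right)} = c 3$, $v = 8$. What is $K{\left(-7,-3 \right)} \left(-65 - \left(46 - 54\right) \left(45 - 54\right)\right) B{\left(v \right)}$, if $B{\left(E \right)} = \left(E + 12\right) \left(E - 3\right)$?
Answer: $123300$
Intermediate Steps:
$B{\left(E \right)} = \left(-3 + E\right) \left(12 + E\right)$ ($B{\left(E \right)} = \left(12 + E\right) \left(-3 + E\right) = \left(-3 + E\right) \left(12 + E\right)$)
$K{\left(u,c \right)} = 3 c$
$K{\left(-7,-3 \right)} \left(-65 - \left(46 - 54\right) \left(45 - 54\right)\right) B{\left(v \right)} = 3 \left(-3\right) \left(-65 - \left(46 - 54\right) \left(45 - 54\right)\right) \left(-36 + 8^{2} + 9 \cdot 8\right) = - 9 \left(-65 - \left(-8\right) \left(-9\right)\right) \left(-36 + 64 + 72\right) = - 9 \left(-65 - 72\right) 100 = \left(-9\right) \left(-137\right) 100 = 1233 \cdot 100 = 123300$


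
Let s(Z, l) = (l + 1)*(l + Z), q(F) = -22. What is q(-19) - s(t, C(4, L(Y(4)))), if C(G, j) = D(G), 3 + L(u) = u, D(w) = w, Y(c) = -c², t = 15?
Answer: -117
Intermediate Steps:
L(u) = -3 + u
C(G, j) = G
s(Z, l) = (1 + l)*(Z + l)
q(-19) - s(t, C(4, L(Y(4)))) = -22 - (15 + 4 + 4² + 15*4) = -22 - (15 + 4 + 16 + 60) = -22 - 1*95 = -22 - 95 = -117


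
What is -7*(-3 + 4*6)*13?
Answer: -1911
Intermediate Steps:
-7*(-3 + 4*6)*13 = -7*(-3 + 24)*13 = -7*21*13 = -147*13 = -1911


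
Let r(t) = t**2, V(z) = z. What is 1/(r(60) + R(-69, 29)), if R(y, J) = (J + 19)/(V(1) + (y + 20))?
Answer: 1/3599 ≈ 0.00027785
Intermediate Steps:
R(y, J) = (19 + J)/(21 + y) (R(y, J) = (J + 19)/(1 + (y + 20)) = (19 + J)/(1 + (20 + y)) = (19 + J)/(21 + y))
1/(r(60) + R(-69, 29)) = 1/(60**2 + (19 + 29)/(21 - 69)) = 1/(3600 + 48/(-48)) = 1/(3600 - 1/48*48) = 1/(3600 - 1) = 1/3599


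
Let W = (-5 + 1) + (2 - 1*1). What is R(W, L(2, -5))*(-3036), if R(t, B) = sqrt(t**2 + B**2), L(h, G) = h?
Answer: -3036*sqrt(13) ≈ -10946.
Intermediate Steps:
W = -3 (W = -4 + (2 - 1) = -4 + 1 = -3)
R(t, B) = sqrt(B**2 + t**2)
R(W, L(2, -5))*(-3036) = sqrt(2**2 + (-3)**2)*(-3036) = sqrt(4 + 9)*(-3036) = sqrt(13)*(-3036) = -3036*sqrt(13)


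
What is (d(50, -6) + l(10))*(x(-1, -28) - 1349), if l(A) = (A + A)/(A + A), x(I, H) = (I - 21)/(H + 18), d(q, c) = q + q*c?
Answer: 1676766/5 ≈ 3.3535e+5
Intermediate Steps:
d(q, c) = q + c*q
x(I, H) = (-21 + I)/(18 + H)
l(A) = 1 (l(A) = (2*A)/((2*A)) = (2*A)*(1/(2*A)) = 1)
(d(50, -6) + l(10))*(x(-1, -28) - 1349) = (50*(1 - 6) + 1)*((-21 - 1)/(18 - 28) - 1349) = (50*(-5) + 1)*(-22/(-10) - 1349) = (-250 + 1)*(-1/10*(-22) - 1349) = -249*(11/5 - 1349) = -249*(-6734/5) = 1676766/5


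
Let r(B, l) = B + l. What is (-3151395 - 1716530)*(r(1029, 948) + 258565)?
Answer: -1268298915350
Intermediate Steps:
(-3151395 - 1716530)*(r(1029, 948) + 258565) = (-3151395 - 1716530)*((1029 + 948) + 258565) = -4867925*(1977 + 258565) = -4867925*260542 = -1268298915350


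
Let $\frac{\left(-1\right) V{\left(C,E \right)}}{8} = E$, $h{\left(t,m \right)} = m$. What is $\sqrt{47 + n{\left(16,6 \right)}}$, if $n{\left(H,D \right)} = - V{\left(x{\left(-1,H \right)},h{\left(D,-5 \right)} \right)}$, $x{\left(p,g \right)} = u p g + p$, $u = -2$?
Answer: $\sqrt{7} \approx 2.6458$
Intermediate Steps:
$x{\left(p,g \right)} = p - 2 g p$ ($x{\left(p,g \right)} = - 2 p g + p = - 2 g p + p = p - 2 g p$)
$V{\left(C,E \right)} = - 8 E$
$n{\left(H,D \right)} = -40$ ($n{\left(H,D \right)} = - \left(-8\right) \left(-5\right) = \left(-1\right) 40 = -40$)
$\sqrt{47 + n{\left(16,6 \right)}} = \sqrt{47 - 40} = \sqrt{7}$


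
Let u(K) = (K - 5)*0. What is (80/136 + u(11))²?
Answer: 100/289 ≈ 0.34602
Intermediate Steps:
u(K) = 0 (u(K) = (-5 + K)*0 = 0)
(80/136 + u(11))² = (80/136 + 0)² = (80*(1/136) + 0)² = (10/17 + 0)² = (10/17)² = 100/289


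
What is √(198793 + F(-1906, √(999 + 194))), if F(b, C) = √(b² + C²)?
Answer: √(198793 + 3*√403781) ≈ 447.99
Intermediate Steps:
F(b, C) = √(C² + b²)
√(198793 + F(-1906, √(999 + 194))) = √(198793 + √((√(999 + 194))² + (-1906)²)) = √(198793 + √((√1193)² + 3632836)) = √(198793 + √(1193 + 3632836)) = √(198793 + √3634029) = √(198793 + 3*√403781)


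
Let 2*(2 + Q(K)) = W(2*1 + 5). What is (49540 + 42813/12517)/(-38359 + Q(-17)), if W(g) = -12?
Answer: -620134993/480239739 ≈ -1.2913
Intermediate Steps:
Q(K) = -8 (Q(K) = -2 + (½)*(-12) = -2 - 6 = -8)
(49540 + 42813/12517)/(-38359 + Q(-17)) = (49540 + 42813/12517)/(-38359 - 8) = (49540 + 42813*(1/12517))/(-38367) = (49540 + 42813/12517)*(-1/38367) = (620134993/12517)*(-1/38367) = -620134993/480239739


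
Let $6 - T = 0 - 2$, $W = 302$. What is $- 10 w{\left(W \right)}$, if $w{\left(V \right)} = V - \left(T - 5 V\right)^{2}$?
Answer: $22557020$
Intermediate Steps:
$T = 8$ ($T = 6 - \left(0 - 2\right) = 6 - -2 = 6 + 2 = 8$)
$w{\left(V \right)} = V - \left(8 - 5 V\right)^{2}$
$- 10 w{\left(W \right)} = - 10 \left(302 - \left(-8 + 5 \cdot 302\right)^{2}\right) = - 10 \left(302 - \left(-8 + 1510\right)^{2}\right) = - 10 \left(302 - 1502^{2}\right) = - 10 \left(302 - 2256004\right) = \left(-10\right) \left(-2255702\right) = 22557020$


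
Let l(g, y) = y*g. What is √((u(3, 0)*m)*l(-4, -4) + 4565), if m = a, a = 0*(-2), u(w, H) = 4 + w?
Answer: √4565 ≈ 67.565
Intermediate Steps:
a = 0
l(g, y) = g*y
m = 0
√((u(3, 0)*m)*l(-4, -4) + 4565) = √(((4 + 3)*0)*(-4*(-4)) + 4565) = √((7*0)*16 + 4565) = √(0*16 + 4565) = √(0 + 4565) = √4565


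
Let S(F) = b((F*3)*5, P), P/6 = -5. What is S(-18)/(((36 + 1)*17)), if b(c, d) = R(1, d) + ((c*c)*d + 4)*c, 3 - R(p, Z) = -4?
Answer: 590488927/629 ≈ 9.3877e+5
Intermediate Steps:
P = -30 (P = 6*(-5) = -30)
R(p, Z) = 7 (R(p, Z) = 3 - 1*(-4) = 3 + 4 = 7)
b(c, d) = 7 + c*(4 + d*c²) (b(c, d) = 7 + ((c*c)*d + 4)*c = 7 + (c²*d + 4)*c = 7 + (d*c² + 4)*c = 7 + (4 + d*c²)*c = 7 + c*(4 + d*c²))
S(F) = 7 - 101250*F³ + 60*F (S(F) = 7 + 4*((F*3)*5) - 30*3375*F³ = 7 + 4*((3*F)*5) - 30*3375*F³ = 7 + 4*(15*F) - 30*3375*F³ = 7 + 60*F - 101250*F³ = 7 - 101250*F³ + 60*F)
S(-18)/(((36 + 1)*17)) = (7 - 101250*(-18)³ + 60*(-18))/(((36 + 1)*17)) = (7 - 101250*(-5832) - 1080)/((37*17)) = (7 + 590490000 - 1080)/629 = 590488927*(1/629) = 590488927/629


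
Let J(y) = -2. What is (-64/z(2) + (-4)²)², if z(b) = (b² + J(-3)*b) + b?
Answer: 256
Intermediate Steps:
z(b) = b² - b (z(b) = (b² - 2*b) + b = b² - b)
(-64/z(2) + (-4)²)² = (-64*1/(2*(-1 + 2)) + (-4)²)² = (-64/(2*1) + 16)² = (-64/2 + 16)² = (-64*½ + 16)² = (-32 + 16)² = (-16)² = 256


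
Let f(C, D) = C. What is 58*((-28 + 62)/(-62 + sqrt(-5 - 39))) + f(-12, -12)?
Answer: -21115/486 - 493*I*sqrt(11)/486 ≈ -43.446 - 3.3644*I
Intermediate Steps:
58*((-28 + 62)/(-62 + sqrt(-5 - 39))) + f(-12, -12) = 58*((-28 + 62)/(-62 + sqrt(-5 - 39))) - 12 = 58*(34/(-62 + sqrt(-44))) - 12 = 58*(34/(-62 + 2*I*sqrt(11))) - 12 = 1972/(-62 + 2*I*sqrt(11)) - 12 = -12 + 1972/(-62 + 2*I*sqrt(11))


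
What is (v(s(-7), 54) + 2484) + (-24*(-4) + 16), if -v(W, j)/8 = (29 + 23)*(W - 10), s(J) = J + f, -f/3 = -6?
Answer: 2180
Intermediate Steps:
f = 18 (f = -3*(-6) = 18)
s(J) = 18 + J (s(J) = J + 18 = 18 + J)
v(W, j) = 4160 - 416*W (v(W, j) = -8*(29 + 23)*(W - 10) = -416*(-10 + W) = -8*(-520 + 52*W) = 4160 - 416*W)
(v(s(-7), 54) + 2484) + (-24*(-4) + 16) = ((4160 - 416*(18 - 7)) + 2484) + (-24*(-4) + 16) = ((4160 - 416*11) + 2484) + (96 + 16) = ((4160 - 4576) + 2484) + 112 = (-416 + 2484) + 112 = 2068 + 112 = 2180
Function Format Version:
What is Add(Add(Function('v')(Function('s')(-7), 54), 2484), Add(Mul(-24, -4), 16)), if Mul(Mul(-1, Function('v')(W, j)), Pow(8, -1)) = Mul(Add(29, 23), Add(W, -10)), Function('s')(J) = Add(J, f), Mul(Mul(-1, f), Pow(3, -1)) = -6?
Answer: 2180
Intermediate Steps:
f = 18 (f = Mul(-3, -6) = 18)
Function('s')(J) = Add(18, J) (Function('s')(J) = Add(J, 18) = Add(18, J))
Function('v')(W, j) = Add(4160, Mul(-416, W)) (Function('v')(W, j) = Mul(-8, Mul(Add(29, 23), Add(W, -10))) = Mul(-8, Mul(52, Add(-10, W))) = Mul(-8, Add(-520, Mul(52, W))) = Add(4160, Mul(-416, W)))
Add(Add(Function('v')(Function('s')(-7), 54), 2484), Add(Mul(-24, -4), 16)) = Add(Add(Add(4160, Mul(-416, Add(18, -7))), 2484), Add(Mul(-24, -4), 16)) = Add(Add(Add(4160, Mul(-416, 11)), 2484), Add(96, 16)) = Add(Add(Add(4160, -4576), 2484), 112) = Add(Add(-416, 2484), 112) = Add(2068, 112) = 2180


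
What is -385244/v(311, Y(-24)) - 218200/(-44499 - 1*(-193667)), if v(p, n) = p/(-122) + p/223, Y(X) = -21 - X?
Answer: 195426904595519/585689506 ≈ 3.3367e+5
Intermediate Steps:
v(p, n) = -101*p/27206 (v(p, n) = p*(-1/122) + p*(1/223) = -p/122 + p/223 = -101*p/27206)
-385244/v(311, Y(-24)) - 218200/(-44499 - 1*(-193667)) = -385244/((-101/27206*311)) - 218200/(-44499 - 1*(-193667)) = -385244/(-31411/27206) - 218200/(-44499 + 193667) = -385244*(-27206/31411) - 218200/149168 = 10480948264/31411 - 218200*1/149168 = 10480948264/31411 - 27275/18646 = 195426904595519/585689506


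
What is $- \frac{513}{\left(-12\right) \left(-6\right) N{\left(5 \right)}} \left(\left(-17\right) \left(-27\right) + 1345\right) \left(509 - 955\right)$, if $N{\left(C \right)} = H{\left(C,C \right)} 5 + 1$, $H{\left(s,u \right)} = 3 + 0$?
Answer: $\frac{5732661}{16} \approx 3.5829 \cdot 10^{5}$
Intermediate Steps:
$H{\left(s,u \right)} = 3$
$N{\left(C \right)} = 16$ ($N{\left(C \right)} = 3 \cdot 5 + 1 = 15 + 1 = 16$)
$- \frac{513}{\left(-12\right) \left(-6\right) N{\left(5 \right)}} \left(\left(-17\right) \left(-27\right) + 1345\right) \left(509 - 955\right) = - \frac{513}{\left(-12\right) \left(-6\right) 16} \left(\left(-17\right) \left(-27\right) + 1345\right) \left(509 - 955\right) = - \frac{513}{72 \cdot 16} \left(459 + 1345\right) \left(-446\right) = - \frac{513}{1152} \cdot 1804 \left(-446\right) = \left(-513\right) \frac{1}{1152} \left(-804584\right) = \left(- \frac{57}{128}\right) \left(-804584\right) = \frac{5732661}{16}$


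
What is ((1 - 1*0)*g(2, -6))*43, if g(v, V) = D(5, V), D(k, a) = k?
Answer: 215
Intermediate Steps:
g(v, V) = 5
((1 - 1*0)*g(2, -6))*43 = ((1 - 1*0)*5)*43 = ((1 + 0)*5)*43 = (1*5)*43 = 5*43 = 215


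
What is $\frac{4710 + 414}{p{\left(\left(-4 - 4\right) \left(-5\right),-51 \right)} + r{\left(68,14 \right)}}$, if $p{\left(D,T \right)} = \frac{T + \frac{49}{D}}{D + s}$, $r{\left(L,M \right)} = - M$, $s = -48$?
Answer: $- \frac{1639680}{2489} \approx -658.77$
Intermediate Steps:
$p{\left(D,T \right)} = \frac{T + \frac{49}{D}}{-48 + D}$ ($p{\left(D,T \right)} = \frac{T + \frac{49}{D}}{D - 48} = \frac{T + \frac{49}{D}}{-48 + D}$)
$\frac{4710 + 414}{p{\left(\left(-4 - 4\right) \left(-5\right),-51 \right)} + r{\left(68,14 \right)}} = \frac{4710 + 414}{\frac{49 + \left(-4 - 4\right) \left(-5\right) \left(-51\right)}{\left(-4 - 4\right) \left(-5\right) \left(-48 + \left(-4 - 4\right) \left(-5\right)\right)} - 14} = \frac{5124}{\frac{49 + \left(-8\right) \left(-5\right) \left(-51\right)}{\left(-8\right) \left(-5\right) \left(-48 - -40\right)} - 14} = \frac{5124}{\frac{49 + 40 \left(-51\right)}{40 \left(-48 + 40\right)} - 14} = \frac{5124}{\frac{49 - 2040}{40 \left(-8\right)} - 14} = \frac{5124}{\frac{1}{40} \left(- \frac{1}{8}\right) \left(-1991\right) - 14} = \frac{5124}{\frac{1991}{320} - 14} = \frac{5124}{- \frac{2489}{320}} = 5124 \left(- \frac{320}{2489}\right) = - \frac{1639680}{2489}$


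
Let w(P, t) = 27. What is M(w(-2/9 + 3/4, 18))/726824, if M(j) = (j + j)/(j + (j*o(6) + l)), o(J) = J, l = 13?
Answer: 27/73409224 ≈ 3.6780e-7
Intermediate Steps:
M(j) = 2*j/(13 + 7*j) (M(j) = (j + j)/(j + (j*6 + 13)) = (2*j)/(j + (6*j + 13)) = (2*j)/(j + (13 + 6*j)) = (2*j)/(13 + 7*j) = 2*j/(13 + 7*j))
M(w(-2/9 + 3/4, 18))/726824 = (2*27/(13 + 7*27))/726824 = (2*27/(13 + 189))*(1/726824) = (2*27/202)*(1/726824) = (2*27*(1/202))*(1/726824) = (27/101)*(1/726824) = 27/73409224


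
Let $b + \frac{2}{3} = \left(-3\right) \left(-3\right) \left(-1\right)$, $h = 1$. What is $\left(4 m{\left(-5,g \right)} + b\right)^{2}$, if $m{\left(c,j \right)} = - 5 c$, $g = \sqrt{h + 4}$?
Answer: $\frac{73441}{9} \approx 8160.1$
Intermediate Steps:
$b = - \frac{29}{3}$ ($b = - \frac{2}{3} + \left(-3\right) \left(-3\right) \left(-1\right) = - \frac{2}{3} + 9 \left(-1\right) = - \frac{2}{3} - 9 = - \frac{29}{3} \approx -9.6667$)
$g = \sqrt{5}$ ($g = \sqrt{1 + 4} = \sqrt{5} \approx 2.2361$)
$\left(4 m{\left(-5,g \right)} + b\right)^{2} = \left(4 \left(\left(-5\right) \left(-5\right)\right) - \frac{29}{3}\right)^{2} = \left(4 \cdot 25 - \frac{29}{3}\right)^{2} = \left(100 - \frac{29}{3}\right)^{2} = \left(\frac{271}{3}\right)^{2} = \frac{73441}{9}$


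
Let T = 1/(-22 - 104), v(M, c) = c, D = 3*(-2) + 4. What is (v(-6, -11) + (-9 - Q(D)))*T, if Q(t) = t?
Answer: 1/7 ≈ 0.14286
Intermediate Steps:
D = -2 (D = -6 + 4 = -2)
T = -1/126 (T = 1/(-126) = -1/126 ≈ -0.0079365)
(v(-6, -11) + (-9 - Q(D)))*T = (-11 + (-9 - 1*(-2)))*(-1/126) = (-11 + (-9 + 2))*(-1/126) = (-11 - 7)*(-1/126) = -18*(-1/126) = 1/7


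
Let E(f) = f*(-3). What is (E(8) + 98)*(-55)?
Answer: -4070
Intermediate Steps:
E(f) = -3*f
(E(8) + 98)*(-55) = (-3*8 + 98)*(-55) = (-24 + 98)*(-55) = 74*(-55) = -4070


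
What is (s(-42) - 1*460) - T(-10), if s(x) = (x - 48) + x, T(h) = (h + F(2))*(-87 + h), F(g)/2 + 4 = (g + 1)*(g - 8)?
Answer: -5830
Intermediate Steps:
F(g) = -8 + 2*(1 + g)*(-8 + g) (F(g) = -8 + 2*((g + 1)*(g - 8)) = -8 + 2*((1 + g)*(-8 + g)) = -8 + 2*(1 + g)*(-8 + g))
T(h) = (-87 + h)*(-44 + h) (T(h) = (h + (-24 - 14*2 + 2*2**2))*(-87 + h) = (h + (-24 - 28 + 2*4))*(-87 + h) = (h + (-24 - 28 + 8))*(-87 + h) = (h - 44)*(-87 + h) = (-44 + h)*(-87 + h) = (-87 + h)*(-44 + h))
s(x) = -48 + 2*x (s(x) = (-48 + x) + x = -48 + 2*x)
(s(-42) - 1*460) - T(-10) = ((-48 + 2*(-42)) - 1*460) - (3828 + (-10)**2 - 131*(-10)) = ((-48 - 84) - 460) - (3828 + 100 + 1310) = (-132 - 460) - 1*5238 = -592 - 5238 = -5830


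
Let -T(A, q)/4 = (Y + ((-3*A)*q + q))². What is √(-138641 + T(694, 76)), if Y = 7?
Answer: 3*I*√11116062605 ≈ 3.163e+5*I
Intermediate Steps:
T(A, q) = -4*(7 + q - 3*A*q)² (T(A, q) = -4*(7 + ((-3*A)*q + q))² = -4*(7 + (-3*A*q + q))² = -4*(7 + (q - 3*A*q))² = -4*(7 + q - 3*A*q)²)
√(-138641 + T(694, 76)) = √(-138641 - 4*(7 + 76 - 3*694*76)²) = √(-138641 - 4*(7 + 76 - 158232)²) = √(-138641 - 4*(-158149)²) = √(-138641 - 4*25011106201) = √(-138641 - 100044424804) = √(-100044563445) = 3*I*√11116062605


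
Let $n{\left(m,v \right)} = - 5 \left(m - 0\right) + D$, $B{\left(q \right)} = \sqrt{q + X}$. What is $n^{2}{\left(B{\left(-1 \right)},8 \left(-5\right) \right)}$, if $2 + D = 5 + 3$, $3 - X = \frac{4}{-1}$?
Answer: $186 - 60 \sqrt{6} \approx 39.031$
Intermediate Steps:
$X = 7$ ($X = 3 - \frac{4}{-1} = 3 - 4 \left(-1\right) = 3 - -4 = 3 + 4 = 7$)
$D = 6$ ($D = -2 + \left(5 + 3\right) = -2 + 8 = 6$)
$B{\left(q \right)} = \sqrt{7 + q}$ ($B{\left(q \right)} = \sqrt{q + 7} = \sqrt{7 + q}$)
$n{\left(m,v \right)} = 6 - 5 m$ ($n{\left(m,v \right)} = - 5 \left(m - 0\right) + 6 = - 5 \left(m + 0\right) + 6 = - 5 m + 6 = 6 - 5 m$)
$n^{2}{\left(B{\left(-1 \right)},8 \left(-5\right) \right)} = \left(6 - 5 \sqrt{7 - 1}\right)^{2} = \left(6 - 5 \sqrt{6}\right)^{2}$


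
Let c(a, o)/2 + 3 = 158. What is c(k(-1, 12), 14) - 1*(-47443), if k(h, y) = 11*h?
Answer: 47753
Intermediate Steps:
c(a, o) = 310 (c(a, o) = -6 + 2*158 = -6 + 316 = 310)
c(k(-1, 12), 14) - 1*(-47443) = 310 - 1*(-47443) = 310 + 47443 = 47753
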